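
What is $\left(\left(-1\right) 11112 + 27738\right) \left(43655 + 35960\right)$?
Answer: $1323678990$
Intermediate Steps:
$\left(\left(-1\right) 11112 + 27738\right) \left(43655 + 35960\right) = \left(-11112 + 27738\right) 79615 = 16626 \cdot 79615 = 1323678990$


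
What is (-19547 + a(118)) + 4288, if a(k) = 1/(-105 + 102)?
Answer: -45778/3 ≈ -15259.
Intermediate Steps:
a(k) = -⅓ (a(k) = 1/(-3) = -⅓)
(-19547 + a(118)) + 4288 = (-19547 - ⅓) + 4288 = -58642/3 + 4288 = -45778/3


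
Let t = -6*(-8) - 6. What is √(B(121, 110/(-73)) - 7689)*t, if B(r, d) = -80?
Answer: 42*I*√7769 ≈ 3702.0*I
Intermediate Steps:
t = 42 (t = 48 - 6 = 42)
√(B(121, 110/(-73)) - 7689)*t = √(-80 - 7689)*42 = √(-7769)*42 = (I*√7769)*42 = 42*I*√7769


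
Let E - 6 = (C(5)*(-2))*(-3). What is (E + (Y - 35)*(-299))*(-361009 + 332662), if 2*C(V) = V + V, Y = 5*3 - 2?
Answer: -187487058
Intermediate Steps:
Y = 13 (Y = 15 - 2 = 13)
C(V) = V (C(V) = (V + V)/2 = (2*V)/2 = V)
E = 36 (E = 6 + (5*(-2))*(-3) = 6 - 10*(-3) = 6 + 30 = 36)
(E + (Y - 35)*(-299))*(-361009 + 332662) = (36 + (13 - 35)*(-299))*(-361009 + 332662) = (36 - 22*(-299))*(-28347) = (36 + 6578)*(-28347) = 6614*(-28347) = -187487058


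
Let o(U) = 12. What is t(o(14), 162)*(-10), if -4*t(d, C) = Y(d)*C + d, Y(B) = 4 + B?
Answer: 6510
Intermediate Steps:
t(d, C) = -d/4 - C*(4 + d)/4 (t(d, C) = -((4 + d)*C + d)/4 = -(C*(4 + d) + d)/4 = -(d + C*(4 + d))/4 = -d/4 - C*(4 + d)/4)
t(o(14), 162)*(-10) = (-¼*12 - ¼*162*(4 + 12))*(-10) = (-3 - ¼*162*16)*(-10) = (-3 - 648)*(-10) = -651*(-10) = 6510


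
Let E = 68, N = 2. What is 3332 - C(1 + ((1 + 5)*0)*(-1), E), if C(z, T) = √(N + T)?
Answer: 3332 - √70 ≈ 3323.6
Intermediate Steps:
C(z, T) = √(2 + T)
3332 - C(1 + ((1 + 5)*0)*(-1), E) = 3332 - √(2 + 68) = 3332 - √70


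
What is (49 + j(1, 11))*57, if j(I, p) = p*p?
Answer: 9690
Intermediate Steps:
j(I, p) = p**2
(49 + j(1, 11))*57 = (49 + 11**2)*57 = (49 + 121)*57 = 170*57 = 9690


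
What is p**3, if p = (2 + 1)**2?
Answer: 729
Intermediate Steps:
p = 9 (p = 3**2 = 9)
p**3 = 9**3 = 729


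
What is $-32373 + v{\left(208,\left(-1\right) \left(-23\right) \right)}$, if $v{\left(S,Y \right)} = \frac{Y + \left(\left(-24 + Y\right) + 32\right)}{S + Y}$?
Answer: $- \frac{2492703}{77} \approx -32373.0$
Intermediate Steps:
$v{\left(S,Y \right)} = \frac{8 + 2 Y}{S + Y}$ ($v{\left(S,Y \right)} = \frac{Y + \left(8 + Y\right)}{S + Y} = \frac{8 + 2 Y}{S + Y}$)
$-32373 + v{\left(208,\left(-1\right) \left(-23\right) \right)} = -32373 + \frac{2 \left(4 - -23\right)}{208 - -23} = -32373 + \frac{2 \left(4 + 23\right)}{208 + 23} = -32373 + 2 \cdot \frac{1}{231} \cdot 27 = -32373 + \frac{18}{77} = - \frac{2492703}{77}$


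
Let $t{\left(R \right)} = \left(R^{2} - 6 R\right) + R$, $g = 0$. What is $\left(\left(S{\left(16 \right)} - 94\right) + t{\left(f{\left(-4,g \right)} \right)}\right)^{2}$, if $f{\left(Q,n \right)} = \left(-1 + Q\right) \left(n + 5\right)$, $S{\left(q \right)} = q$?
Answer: $451584$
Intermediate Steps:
$f{\left(Q,n \right)} = \left(-1 + Q\right) \left(5 + n\right)$
$t{\left(R \right)} = R^{2} - 5 R$
$\left(\left(S{\left(16 \right)} - 94\right) + t{\left(f{\left(-4,g \right)} \right)}\right)^{2} = \left(\left(16 - 94\right) + \left(-5 - 0 + 5 \left(-4\right) - 0\right) \left(-5 - 25\right)\right)^{2} = \left(\left(16 - 94\right) + \left(-5 + 0 - 20 + 0\right) \left(-5 + \left(-5 + 0 - 20 + 0\right)\right)\right)^{2} = \left(-78 - 25 \left(-5 - 25\right)\right)^{2} = \left(-78 - -750\right)^{2} = \left(-78 + 750\right)^{2} = 672^{2} = 451584$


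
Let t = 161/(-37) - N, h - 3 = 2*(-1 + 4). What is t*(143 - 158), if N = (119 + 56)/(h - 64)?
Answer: 7140/407 ≈ 17.543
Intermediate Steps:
h = 9 (h = 3 + 2*(-1 + 4) = 3 + 2*3 = 3 + 6 = 9)
N = -35/11 (N = (119 + 56)/(9 - 64) = 175/(-55) = 175*(-1/55) = -35/11 ≈ -3.1818)
t = -476/407 (t = 161/(-37) - 1*(-35/11) = 161*(-1/37) + 35/11 = -161/37 + 35/11 = -476/407 ≈ -1.1695)
t*(143 - 158) = -476*(143 - 158)/407 = -476/407*(-15) = 7140/407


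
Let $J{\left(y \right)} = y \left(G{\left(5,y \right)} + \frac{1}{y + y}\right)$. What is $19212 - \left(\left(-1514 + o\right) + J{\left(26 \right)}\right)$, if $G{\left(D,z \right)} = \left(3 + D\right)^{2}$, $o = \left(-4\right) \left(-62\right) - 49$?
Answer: $\frac{37725}{2} \approx 18863.0$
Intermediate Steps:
$o = 199$ ($o = 248 - 49 = 199$)
$J{\left(y \right)} = y \left(64 + \frac{1}{2 y}\right)$ ($J{\left(y \right)} = y \left(\left(3 + 5\right)^{2} + \frac{1}{y + y}\right) = y \left(8^{2} + \frac{1}{2 y}\right) = y \left(64 + \frac{1}{2 y}\right)$)
$19212 - \left(\left(-1514 + o\right) + J{\left(26 \right)}\right) = 19212 - \left(\left(-1514 + 199\right) + \left(\frac{1}{2} + 64 \cdot 26\right)\right) = 19212 - \left(-1315 + \left(\frac{1}{2} + 1664\right)\right) = 19212 - \left(-1315 + \frac{3329}{2}\right) = 19212 - \frac{699}{2} = \frac{37725}{2}$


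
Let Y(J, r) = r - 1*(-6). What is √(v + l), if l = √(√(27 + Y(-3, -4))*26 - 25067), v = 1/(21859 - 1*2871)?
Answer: √(4747 + 90136036*I*√(25067 - 26*√29))/9494 ≈ 8.8849 + 8.8849*I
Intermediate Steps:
Y(J, r) = 6 + r (Y(J, r) = r + 6 = 6 + r)
v = 1/18988 (v = 1/(21859 - 2871) = 1/18988 ≈ 5.2665e-5)
l = √(-25067 + 26*√29) (l = √(√(27 + (6 - 4))*26 - 25067) = √(√(27 + 2)*26 - 25067) = √(√29*26 - 25067) = √(26*√29 - 25067) = √(-25067 + 26*√29) ≈ 157.88*I)
√(v + l) = √(1/18988 + √(-25067 + 26*√29))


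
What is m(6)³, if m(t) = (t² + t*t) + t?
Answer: 474552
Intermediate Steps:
m(t) = t + 2*t² (m(t) = (t² + t²) + t = 2*t² + t = t + 2*t²)
m(6)³ = (6*(1 + 2*6))³ = (6*(1 + 12))³ = (6*13)³ = 78³ = 474552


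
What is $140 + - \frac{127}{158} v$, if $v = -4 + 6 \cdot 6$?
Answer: $\frac{9028}{79} \approx 114.28$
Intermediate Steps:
$v = 32$ ($v = -4 + 36 = 32$)
$140 + - \frac{127}{158} v = 140 + - \frac{127}{158} \cdot 32 = 140 + \left(-127\right) \frac{1}{158} \cdot 32 = 140 - \frac{2032}{79} = \frac{9028}{79}$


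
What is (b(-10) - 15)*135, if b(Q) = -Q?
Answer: -675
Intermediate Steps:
(b(-10) - 15)*135 = (-1*(-10) - 15)*135 = (10 - 15)*135 = -5*135 = -675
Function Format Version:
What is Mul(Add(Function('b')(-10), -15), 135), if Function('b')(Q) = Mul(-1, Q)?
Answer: -675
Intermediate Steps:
Mul(Add(Function('b')(-10), -15), 135) = Mul(Add(Mul(-1, -10), -15), 135) = Mul(Add(10, -15), 135) = Mul(-5, 135) = -675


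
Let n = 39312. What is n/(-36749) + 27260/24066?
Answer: 27847574/442200717 ≈ 0.062975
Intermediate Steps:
n/(-36749) + 27260/24066 = 39312/(-36749) + 27260/24066 = 39312*(-1/36749) + 27260*(1/24066) = -39312/36749 + 13630/12033 = 27847574/442200717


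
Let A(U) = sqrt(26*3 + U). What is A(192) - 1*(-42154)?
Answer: 42154 + 3*sqrt(30) ≈ 42170.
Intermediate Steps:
A(U) = sqrt(78 + U)
A(192) - 1*(-42154) = sqrt(78 + 192) - 1*(-42154) = sqrt(270) + 42154 = 3*sqrt(30) + 42154 = 42154 + 3*sqrt(30)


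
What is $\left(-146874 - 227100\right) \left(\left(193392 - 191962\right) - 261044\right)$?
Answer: $97088886036$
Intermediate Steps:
$\left(-146874 - 227100\right) \left(\left(193392 - 191962\right) - 261044\right) = \left(-146874 - 227100\right) \left(1430 - 261044\right) = \left(-373974\right) \left(-259614\right) = 97088886036$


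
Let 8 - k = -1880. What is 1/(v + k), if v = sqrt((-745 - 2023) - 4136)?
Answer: 236/446431 - I*sqrt(1726)/1785724 ≈ 0.00052864 - 2.3265e-5*I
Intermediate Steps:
k = 1888 (k = 8 - 1*(-1880) = 8 + 1880 = 1888)
v = 2*I*sqrt(1726) (v = sqrt(-2768 - 4136) = sqrt(-6904) = 2*I*sqrt(1726) ≈ 83.09*I)
1/(v + k) = 1/(2*I*sqrt(1726) + 1888) = 1/(1888 + 2*I*sqrt(1726))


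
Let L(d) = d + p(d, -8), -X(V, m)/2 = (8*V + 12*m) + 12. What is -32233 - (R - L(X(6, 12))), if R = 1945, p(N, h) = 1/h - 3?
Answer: -276713/8 ≈ -34589.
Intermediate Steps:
p(N, h) = -3 + 1/h
X(V, m) = -24 - 24*m - 16*V (X(V, m) = -2*((8*V + 12*m) + 12) = -2*(12 + 8*V + 12*m) = -24 - 24*m - 16*V)
L(d) = -25/8 + d (L(d) = d + (-3 + 1/(-8)) = d + (-3 - ⅛) = d - 25/8 = -25/8 + d)
-32233 - (R - L(X(6, 12))) = -32233 - (1945 - (-25/8 + (-24 - 24*12 - 16*6))) = -32233 - (1945 - (-25/8 + (-24 - 288 - 96))) = -32233 - (1945 - (-25/8 - 408)) = -32233 - (1945 - 1*(-3289/8)) = -32233 - (1945 + 3289/8) = -32233 - 1*18849/8 = -32233 - 18849/8 = -276713/8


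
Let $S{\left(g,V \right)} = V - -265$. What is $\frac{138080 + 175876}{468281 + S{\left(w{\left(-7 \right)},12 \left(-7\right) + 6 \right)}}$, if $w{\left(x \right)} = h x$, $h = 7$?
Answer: $\frac{8721}{13013} \approx 0.67018$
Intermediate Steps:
$w{\left(x \right)} = 7 x$
$S{\left(g,V \right)} = 265 + V$ ($S{\left(g,V \right)} = V + 265 = 265 + V$)
$\frac{138080 + 175876}{468281 + S{\left(w{\left(-7 \right)},12 \left(-7\right) + 6 \right)}} = \frac{138080 + 175876}{468281 + \left(265 + \left(12 \left(-7\right) + 6\right)\right)} = \frac{313956}{468281 + \left(265 + \left(-84 + 6\right)\right)} = \frac{313956}{468281 + \left(265 - 78\right)} = \frac{313956}{468281 + 187} = \frac{313956}{468468} = 313956 \cdot \frac{1}{468468} = \frac{8721}{13013}$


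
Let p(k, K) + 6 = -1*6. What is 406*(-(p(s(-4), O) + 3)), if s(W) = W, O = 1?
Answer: 3654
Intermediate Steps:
p(k, K) = -12 (p(k, K) = -6 - 1*6 = -6 - 6 = -12)
406*(-(p(s(-4), O) + 3)) = 406*(-(-12 + 3)) = 406*(-1*(-9)) = 406*9 = 3654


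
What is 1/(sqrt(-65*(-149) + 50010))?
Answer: sqrt(59695)/59695 ≈ 0.0040929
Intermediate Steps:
1/(sqrt(-65*(-149) + 50010)) = 1/(sqrt(9685 + 50010)) = 1/(sqrt(59695)) = sqrt(59695)/59695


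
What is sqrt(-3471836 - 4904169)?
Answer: I*sqrt(8376005) ≈ 2894.1*I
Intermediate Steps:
sqrt(-3471836 - 4904169) = sqrt(-8376005) = I*sqrt(8376005)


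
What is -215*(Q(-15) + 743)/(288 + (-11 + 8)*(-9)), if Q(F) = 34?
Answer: -1591/3 ≈ -530.33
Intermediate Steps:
-215*(Q(-15) + 743)/(288 + (-11 + 8)*(-9)) = -215*(34 + 743)/(288 + (-11 + 8)*(-9)) = -167055/(288 - 3*(-9)) = -167055/(288 + 27) = -167055/315 = -215*37/15 = -1591/3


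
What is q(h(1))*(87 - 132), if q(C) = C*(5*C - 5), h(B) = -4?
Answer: -4500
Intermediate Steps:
q(C) = C*(-5 + 5*C)
q(h(1))*(87 - 132) = (5*(-4)*(-1 - 4))*(87 - 132) = (5*(-4)*(-5))*(-45) = 100*(-45) = -4500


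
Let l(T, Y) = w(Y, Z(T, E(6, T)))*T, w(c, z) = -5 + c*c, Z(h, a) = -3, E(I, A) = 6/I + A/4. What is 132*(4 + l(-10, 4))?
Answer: -13992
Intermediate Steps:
E(I, A) = 6/I + A/4 (E(I, A) = 6/I + A*(¼) = 6/I + A/4)
w(c, z) = -5 + c²
l(T, Y) = T*(-5 + Y²) (l(T, Y) = (-5 + Y²)*T = T*(-5 + Y²))
132*(4 + l(-10, 4)) = 132*(4 - 10*(-5 + 4²)) = 132*(4 - 10*(-5 + 16)) = 132*(4 - 10*11) = 132*(4 - 110) = 132*(-106) = -13992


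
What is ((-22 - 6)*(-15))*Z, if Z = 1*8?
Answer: 3360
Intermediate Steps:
Z = 8
((-22 - 6)*(-15))*Z = ((-22 - 6)*(-15))*8 = -28*(-15)*8 = 420*8 = 3360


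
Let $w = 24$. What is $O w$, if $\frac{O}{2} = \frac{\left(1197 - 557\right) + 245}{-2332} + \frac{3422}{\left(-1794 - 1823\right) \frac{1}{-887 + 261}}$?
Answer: $\frac{59908128708}{2108711} \approx 28410.0$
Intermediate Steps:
$O = \frac{4992344059}{4217422}$ ($O = 2 \left(\frac{\left(1197 - 557\right) + 245}{-2332} + \frac{3422}{\left(-1794 - 1823\right) \frac{1}{-887 + 261}}\right) = 2 \left(\left(640 + 245\right) \left(- \frac{1}{2332}\right) + \frac{3422}{\left(-3617\right) \frac{1}{-626}}\right) = 2 \left(885 \left(- \frac{1}{2332}\right) + \frac{3422}{\left(-3617\right) \left(- \frac{1}{626}\right)}\right) = 2 \left(- \frac{885}{2332} + \frac{3422}{\frac{3617}{626}}\right) = 2 \left(- \frac{885}{2332} + 3422 \cdot \frac{626}{3617}\right) = 2 \left(- \frac{885}{2332} + \frac{2142172}{3617}\right) = 2 \cdot \frac{4992344059}{8434844} = \frac{4992344059}{4217422} \approx 1183.7$)
$O w = \frac{4992344059}{4217422} \cdot 24 = \frac{59908128708}{2108711}$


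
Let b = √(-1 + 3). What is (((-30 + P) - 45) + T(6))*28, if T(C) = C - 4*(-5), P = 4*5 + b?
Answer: -812 + 28*√2 ≈ -772.40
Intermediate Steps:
b = √2 ≈ 1.4142
P = 20 + √2 (P = 4*5 + √2 = 20 + √2 ≈ 21.414)
T(C) = 20 + C (T(C) = C + 20 = 20 + C)
(((-30 + P) - 45) + T(6))*28 = (((-30 + (20 + √2)) - 45) + (20 + 6))*28 = (((-10 + √2) - 45) + 26)*28 = ((-55 + √2) + 26)*28 = (-29 + √2)*28 = -812 + 28*√2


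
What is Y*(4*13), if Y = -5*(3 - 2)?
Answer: -260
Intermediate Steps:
Y = -5 (Y = -5*1 = -5)
Y*(4*13) = -20*13 = -5*52 = -260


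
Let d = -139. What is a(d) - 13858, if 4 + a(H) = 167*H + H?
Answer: -37214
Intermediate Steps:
a(H) = -4 + 168*H (a(H) = -4 + (167*H + H) = -4 + 168*H)
a(d) - 13858 = (-4 + 168*(-139)) - 13858 = (-4 - 23352) - 13858 = -23356 - 13858 = -37214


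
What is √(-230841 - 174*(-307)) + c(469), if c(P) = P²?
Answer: 219961 + I*√177423 ≈ 2.1996e+5 + 421.22*I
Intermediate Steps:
√(-230841 - 174*(-307)) + c(469) = √(-230841 - 174*(-307)) + 469² = √(-230841 + 53418) + 219961 = √(-177423) + 219961 = I*√177423 + 219961 = 219961 + I*√177423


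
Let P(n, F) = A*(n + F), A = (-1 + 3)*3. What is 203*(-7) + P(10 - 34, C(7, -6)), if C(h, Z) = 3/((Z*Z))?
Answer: -3129/2 ≈ -1564.5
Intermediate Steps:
A = 6 (A = 2*3 = 6)
C(h, Z) = 3/Z² (C(h, Z) = 3/(Z²) = 3/Z²)
P(n, F) = 6*F + 6*n (P(n, F) = 6*(n + F) = 6*(F + n) = 6*F + 6*n)
203*(-7) + P(10 - 34, C(7, -6)) = 203*(-7) + (6*(3/(-6)²) + 6*(10 - 34)) = -1421 + (6*(3*(1/36)) + 6*(-24)) = -1421 + (6*(1/12) - 144) = -1421 + (½ - 144) = -1421 - 287/2 = -3129/2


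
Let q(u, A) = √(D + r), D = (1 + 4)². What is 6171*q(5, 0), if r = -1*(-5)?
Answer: 6171*√30 ≈ 33800.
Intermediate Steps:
D = 25 (D = 5² = 25)
r = 5
q(u, A) = √30 (q(u, A) = √(25 + 5) = √30)
6171*q(5, 0) = 6171*√30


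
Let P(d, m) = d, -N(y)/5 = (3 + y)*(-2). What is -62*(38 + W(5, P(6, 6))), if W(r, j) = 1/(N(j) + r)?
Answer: -223882/95 ≈ -2356.7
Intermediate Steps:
N(y) = 30 + 10*y (N(y) = -5*(3 + y)*(-2) = -5*(-6 - 2*y) = 30 + 10*y)
W(r, j) = 1/(30 + r + 10*j) (W(r, j) = 1/((30 + 10*j) + r) = 1/(30 + r + 10*j))
-62*(38 + W(5, P(6, 6))) = -62*(38 + 1/(30 + 5 + 10*6)) = -62*(38 + 1/(30 + 5 + 60)) = -62*(38 + 1/95) = -62*3611/95 = -223882/95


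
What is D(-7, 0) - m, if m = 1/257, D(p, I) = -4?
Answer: -1029/257 ≈ -4.0039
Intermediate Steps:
m = 1/257 ≈ 0.0038911
D(-7, 0) - m = -4 - 1*1/257 = -4 - 1/257 = -1029/257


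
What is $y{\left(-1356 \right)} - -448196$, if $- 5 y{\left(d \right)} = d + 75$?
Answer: $\frac{2242261}{5} \approx 4.4845 \cdot 10^{5}$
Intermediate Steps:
$y{\left(d \right)} = -15 - \frac{d}{5}$ ($y{\left(d \right)} = - \frac{d + 75}{5} = - \frac{75 + d}{5} = -15 - \frac{d}{5}$)
$y{\left(-1356 \right)} - -448196 = \left(-15 - - \frac{1356}{5}\right) - -448196 = \left(-15 + \frac{1356}{5}\right) + 448196 = \frac{1281}{5} + 448196 = \frac{2242261}{5}$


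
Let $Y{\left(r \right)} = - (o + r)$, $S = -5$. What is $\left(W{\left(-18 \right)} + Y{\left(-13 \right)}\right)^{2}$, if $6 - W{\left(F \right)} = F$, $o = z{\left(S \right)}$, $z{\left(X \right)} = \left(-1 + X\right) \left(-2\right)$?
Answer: $625$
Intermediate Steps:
$z{\left(X \right)} = 2 - 2 X$
$o = 12$ ($o = 2 - -10 = 2 + 10 = 12$)
$W{\left(F \right)} = 6 - F$
$Y{\left(r \right)} = -12 - r$ ($Y{\left(r \right)} = - (12 + r) = -12 - r$)
$\left(W{\left(-18 \right)} + Y{\left(-13 \right)}\right)^{2} = \left(\left(6 - -18\right) - -1\right)^{2} = \left(\left(6 + 18\right) + \left(-12 + 13\right)\right)^{2} = \left(24 + 1\right)^{2} = 25^{2} = 625$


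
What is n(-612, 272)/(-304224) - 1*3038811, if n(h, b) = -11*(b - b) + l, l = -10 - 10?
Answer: -231119809411/76056 ≈ -3.0388e+6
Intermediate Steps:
l = -20
n(h, b) = -20 (n(h, b) = -11*(b - b) - 20 = -11*0 - 20 = 0 - 20 = -20)
n(-612, 272)/(-304224) - 1*3038811 = -20/(-304224) - 1*3038811 = -20*(-1/304224) - 3038811 = 5/76056 - 3038811 = -231119809411/76056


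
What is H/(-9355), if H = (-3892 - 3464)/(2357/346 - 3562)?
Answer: -2545176/11507538725 ≈ -0.00022117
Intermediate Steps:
H = 2545176/1230095 (H = -7356/(2357*(1/346) - 3562) = -7356/(2357/346 - 3562) = -7356/(-1230095/346) = -7356*(-346/1230095) = 2545176/1230095 ≈ 2.0691)
H/(-9355) = (2545176/1230095)/(-9355) = (2545176/1230095)*(-1/9355) = -2545176/11507538725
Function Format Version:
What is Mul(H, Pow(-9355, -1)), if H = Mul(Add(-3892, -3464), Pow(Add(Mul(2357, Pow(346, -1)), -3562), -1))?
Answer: Rational(-2545176, 11507538725) ≈ -0.00022117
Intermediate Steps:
H = Rational(2545176, 1230095) (H = Mul(-7356, Pow(Add(Mul(2357, Rational(1, 346)), -3562), -1)) = Mul(-7356, Pow(Add(Rational(2357, 346), -3562), -1)) = Mul(-7356, Pow(Rational(-1230095, 346), -1)) = Mul(-7356, Rational(-346, 1230095)) = Rational(2545176, 1230095) ≈ 2.0691)
Mul(H, Pow(-9355, -1)) = Mul(Rational(2545176, 1230095), Pow(-9355, -1)) = Mul(Rational(2545176, 1230095), Rational(-1, 9355)) = Rational(-2545176, 11507538725)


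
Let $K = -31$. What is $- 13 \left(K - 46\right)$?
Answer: $1001$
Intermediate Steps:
$- 13 \left(K - 46\right) = - 13 \left(-31 - 46\right) = \left(-13\right) \left(-77\right) = 1001$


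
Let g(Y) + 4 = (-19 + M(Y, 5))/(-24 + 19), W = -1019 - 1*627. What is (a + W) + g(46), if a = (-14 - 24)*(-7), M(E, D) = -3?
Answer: -6898/5 ≈ -1379.6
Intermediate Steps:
W = -1646 (W = -1019 - 627 = -1646)
g(Y) = ⅖ (g(Y) = -4 + (-19 - 3)/(-24 + 19) = -4 - 22/(-5) = -4 - 22*(-⅕) = -4 + 22/5 = ⅖)
a = 266 (a = -38*(-7) = 266)
(a + W) + g(46) = (266 - 1646) + ⅖ = -1380 + ⅖ = -6898/5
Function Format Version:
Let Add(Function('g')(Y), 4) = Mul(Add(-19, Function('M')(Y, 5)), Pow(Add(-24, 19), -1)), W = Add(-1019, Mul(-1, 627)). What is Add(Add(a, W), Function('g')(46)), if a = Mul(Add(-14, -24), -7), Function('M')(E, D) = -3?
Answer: Rational(-6898, 5) ≈ -1379.6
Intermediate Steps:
W = -1646 (W = Add(-1019, -627) = -1646)
Function('g')(Y) = Rational(2, 5) (Function('g')(Y) = Add(-4, Mul(Add(-19, -3), Pow(Add(-24, 19), -1))) = Add(-4, Mul(-22, Pow(-5, -1))) = Add(-4, Mul(-22, Rational(-1, 5))) = Add(-4, Rational(22, 5)) = Rational(2, 5))
a = 266 (a = Mul(-38, -7) = 266)
Add(Add(a, W), Function('g')(46)) = Add(Add(266, -1646), Rational(2, 5)) = Add(-1380, Rational(2, 5)) = Rational(-6898, 5)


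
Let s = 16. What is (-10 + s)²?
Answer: 36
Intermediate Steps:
(-10 + s)² = (-10 + 16)² = 6² = 36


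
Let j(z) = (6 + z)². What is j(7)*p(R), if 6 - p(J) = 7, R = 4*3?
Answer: -169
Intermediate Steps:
R = 12
p(J) = -1 (p(J) = 6 - 1*7 = 6 - 7 = -1)
j(7)*p(R) = (6 + 7)²*(-1) = 13²*(-1) = 169*(-1) = -169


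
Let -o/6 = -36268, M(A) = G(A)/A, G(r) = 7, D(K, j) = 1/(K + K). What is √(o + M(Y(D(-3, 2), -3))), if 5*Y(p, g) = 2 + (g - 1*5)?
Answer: √7833678/6 ≈ 466.48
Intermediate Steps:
D(K, j) = 1/(2*K)
Y(p, g) = -⅗ + g/5 (Y(p, g) = (2 + (g - 1*5))/5 = (2 + (g - 5))/5 = (2 + (-5 + g))/5 = (-3 + g)/5 = -⅗ + g/5)
M(A) = 7/A
o = 217608 (o = -6*(-36268) = 217608)
√(o + M(Y(D(-3, 2), -3))) = √(217608 + 7/(-⅗ + (⅕)*(-3))) = √(217608 + 7/(-⅗ - ⅗)) = √(217608 + 7/(-6/5)) = √(217608 + 7*(-⅚)) = √(217608 - 35/6) = √(1305613/6) = √7833678/6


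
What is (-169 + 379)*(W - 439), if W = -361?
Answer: -168000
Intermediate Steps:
(-169 + 379)*(W - 439) = (-169 + 379)*(-361 - 439) = 210*(-800) = -168000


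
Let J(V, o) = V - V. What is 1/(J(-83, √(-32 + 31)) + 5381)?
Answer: 1/5381 ≈ 0.00018584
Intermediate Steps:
J(V, o) = 0
1/(J(-83, √(-32 + 31)) + 5381) = 1/(0 + 5381) = 1/5381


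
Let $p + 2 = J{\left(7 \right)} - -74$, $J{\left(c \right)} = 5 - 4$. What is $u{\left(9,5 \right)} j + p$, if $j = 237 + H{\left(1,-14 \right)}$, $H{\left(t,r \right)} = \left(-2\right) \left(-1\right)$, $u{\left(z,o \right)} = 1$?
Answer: $312$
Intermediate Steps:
$J{\left(c \right)} = 1$ ($J{\left(c \right)} = 5 - 4 = 1$)
$H{\left(t,r \right)} = 2$
$p = 73$ ($p = -2 + \left(1 - -74\right) = -2 + \left(1 + 74\right) = -2 + 75 = 73$)
$j = 239$ ($j = 237 + 2 = 239$)
$u{\left(9,5 \right)} j + p = 1 \cdot 239 + 73 = 239 + 73 = 312$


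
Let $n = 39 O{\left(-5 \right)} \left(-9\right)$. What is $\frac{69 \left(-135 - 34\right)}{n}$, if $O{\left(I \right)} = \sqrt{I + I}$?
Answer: $- \frac{299 i \sqrt{10}}{90} \approx - 10.506 i$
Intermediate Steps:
$O{\left(I \right)} = \sqrt{2} \sqrt{I}$ ($O{\left(I \right)} = \sqrt{2 I} = \sqrt{2} \sqrt{I}$)
$n = - 351 i \sqrt{10}$ ($n = 39 \sqrt{2} \sqrt{-5} \left(-9\right) = 39 \sqrt{2} i \sqrt{5} \left(-9\right) = 39 i \sqrt{10} \left(-9\right) = - 351 i \sqrt{10} \approx - 1110.0 i$)
$\frac{69 \left(-135 - 34\right)}{n} = \frac{69 \left(-135 - 34\right)}{\left(-351\right) i \sqrt{10}} = 69 \left(-169\right) \frac{i \sqrt{10}}{3510} = - 11661 \frac{i \sqrt{10}}{3510} = - \frac{299 i \sqrt{10}}{90}$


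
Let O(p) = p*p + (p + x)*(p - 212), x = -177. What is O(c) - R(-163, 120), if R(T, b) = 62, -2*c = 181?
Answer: 89047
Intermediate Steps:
c = -181/2 (c = -1/2*181 = -181/2 ≈ -90.500)
O(p) = p**2 + (-212 + p)*(-177 + p) (O(p) = p*p + (p - 177)*(p - 212) = p**2 + (-177 + p)*(-212 + p) = p**2 + (-212 + p)*(-177 + p))
O(c) - R(-163, 120) = (37524 - 389*(-181/2) + 2*(-181/2)**2) - 1*62 = (37524 + 70409/2 + 2*(32761/4)) - 62 = (37524 + 70409/2 + 32761/2) - 62 = 89109 - 62 = 89047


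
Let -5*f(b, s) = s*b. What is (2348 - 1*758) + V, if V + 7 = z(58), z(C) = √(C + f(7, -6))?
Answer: 1583 + 2*√415/5 ≈ 1591.1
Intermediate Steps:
f(b, s) = -b*s/5 (f(b, s) = -s*b/5 = -b*s/5)
z(C) = √(42/5 + C) (z(C) = √(C - ⅕*7*(-6)) = √(C + 42/5) = √(42/5 + C))
V = -7 + 2*√415/5 (V = -7 + √(210 + 25*58)/5 = -7 + √(210 + 1450)/5 = -7 + √1660/5 = -7 + (2*√415)/5 = -7 + 2*√415/5 ≈ 1.1486)
(2348 - 1*758) + V = (2348 - 1*758) + (-7 + 2*√415/5) = (2348 - 758) + (-7 + 2*√415/5) = 1590 + (-7 + 2*√415/5) = 1583 + 2*√415/5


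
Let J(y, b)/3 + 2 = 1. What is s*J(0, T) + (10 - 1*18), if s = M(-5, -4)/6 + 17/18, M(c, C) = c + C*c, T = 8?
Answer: -55/3 ≈ -18.333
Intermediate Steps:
J(y, b) = -3 (J(y, b) = -6 + 3*1 = -6 + 3 = -3)
s = 31/9 (s = -5*(1 - 4)/6 + 17/18 = -5*(-3)*(⅙) + 17*(1/18) = 15*(⅙) + 17/18 = 5/2 + 17/18 = 31/9 ≈ 3.4444)
s*J(0, T) + (10 - 1*18) = (31/9)*(-3) + (10 - 1*18) = -31/3 + (10 - 18) = -31/3 - 8 = -55/3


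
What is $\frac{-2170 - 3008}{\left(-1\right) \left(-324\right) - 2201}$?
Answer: $\frac{5178}{1877} \approx 2.7587$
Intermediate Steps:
$\frac{-2170 - 3008}{\left(-1\right) \left(-324\right) - 2201} = - \frac{5178}{324 - 2201} = - \frac{5178}{-1877} = \left(-5178\right) \left(- \frac{1}{1877}\right) = \frac{5178}{1877}$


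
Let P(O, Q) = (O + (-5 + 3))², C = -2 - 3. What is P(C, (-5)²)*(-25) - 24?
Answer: -1249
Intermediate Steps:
C = -5
P(O, Q) = (-2 + O)² (P(O, Q) = (O - 2)² = (-2 + O)²)
P(C, (-5)²)*(-25) - 24 = (-2 - 5)²*(-25) - 24 = (-7)²*(-25) - 24 = 49*(-25) - 24 = -1225 - 24 = -1249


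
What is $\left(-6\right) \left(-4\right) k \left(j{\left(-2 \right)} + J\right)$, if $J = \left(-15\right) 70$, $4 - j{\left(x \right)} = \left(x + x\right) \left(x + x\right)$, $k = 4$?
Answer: $-101952$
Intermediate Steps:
$j{\left(x \right)} = 4 - 4 x^{2}$ ($j{\left(x \right)} = 4 - \left(x + x\right) \left(x + x\right) = 4 - 2 x 2 x = 4 - 4 x^{2}$)
$J = -1050$
$\left(-6\right) \left(-4\right) k \left(j{\left(-2 \right)} + J\right) = \left(-6\right) \left(-4\right) 4 \left(\left(4 - 4 \left(-2\right)^{2}\right) - 1050\right) = 24 \cdot 4 \left(\left(4 - 16\right) - 1050\right) = 96 \left(\left(4 - 16\right) - 1050\right) = 96 \left(-12 - 1050\right) = 96 \left(-1062\right) = -101952$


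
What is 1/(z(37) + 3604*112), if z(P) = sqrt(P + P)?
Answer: 201824/81465853915 - sqrt(74)/162931707830 ≈ 2.4774e-6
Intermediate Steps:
z(P) = sqrt(2)*sqrt(P) (z(P) = sqrt(2*P) = sqrt(2)*sqrt(P))
1/(z(37) + 3604*112) = 1/(sqrt(2)*sqrt(37) + 3604*112) = 1/(sqrt(74) + 403648) = 1/(403648 + sqrt(74))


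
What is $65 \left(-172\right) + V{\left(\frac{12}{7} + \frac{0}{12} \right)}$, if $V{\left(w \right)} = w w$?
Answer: $- \frac{547676}{49} \approx -11177.0$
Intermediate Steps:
$V{\left(w \right)} = w^{2}$
$65 \left(-172\right) + V{\left(\frac{12}{7} + \frac{0}{12} \right)} = 65 \left(-172\right) + \left(\frac{12}{7} + \frac{0}{12}\right)^{2} = -11180 + \left(12 \cdot \frac{1}{7} + 0 \cdot \frac{1}{12}\right)^{2} = -11180 + \left(\frac{12}{7} + 0\right)^{2} = -11180 + \left(\frac{12}{7}\right)^{2} = -11180 + \frac{144}{49} = - \frac{547676}{49}$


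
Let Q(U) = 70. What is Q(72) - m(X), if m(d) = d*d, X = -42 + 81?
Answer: -1451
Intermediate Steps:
X = 39
m(d) = d²
Q(72) - m(X) = 70 - 1*39² = 70 - 1*1521 = 70 - 1521 = -1451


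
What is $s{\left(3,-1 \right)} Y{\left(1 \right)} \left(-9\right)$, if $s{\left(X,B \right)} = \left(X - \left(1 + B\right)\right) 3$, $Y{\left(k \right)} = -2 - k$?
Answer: $243$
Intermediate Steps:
$s{\left(X,B \right)} = -3 - 3 B + 3 X$ ($s{\left(X,B \right)} = \left(-1 + X - B\right) 3 = -3 - 3 B + 3 X$)
$s{\left(3,-1 \right)} Y{\left(1 \right)} \left(-9\right) = \left(-3 - -3 + 3 \cdot 3\right) \left(-2 - 1\right) \left(-9\right) = \left(-3 + 3 + 9\right) \left(-2 - 1\right) \left(-9\right) = 9 \left(-3\right) \left(-9\right) = \left(-27\right) \left(-9\right) = 243$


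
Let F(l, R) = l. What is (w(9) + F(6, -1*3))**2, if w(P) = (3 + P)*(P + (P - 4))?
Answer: 30276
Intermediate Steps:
w(P) = (-4 + 2*P)*(3 + P) (w(P) = (3 + P)*(P + (-4 + P)) = (3 + P)*(-4 + 2*P) = (-4 + 2*P)*(3 + P))
(w(9) + F(6, -1*3))**2 = ((-12 + 2*9 + 2*9**2) + 6)**2 = ((-12 + 18 + 2*81) + 6)**2 = ((-12 + 18 + 162) + 6)**2 = (168 + 6)**2 = 174**2 = 30276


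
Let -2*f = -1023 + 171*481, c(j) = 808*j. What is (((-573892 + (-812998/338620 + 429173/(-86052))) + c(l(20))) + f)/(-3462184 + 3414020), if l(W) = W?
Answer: 4358844110839049/350861834937840 ≈ 12.423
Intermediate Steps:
f = -40614 (f = -(-1023 + 171*481)/2 = -(-1023 + 82251)/2 = -½*81228 = -40614)
(((-573892 + (-812998/338620 + 429173/(-86052))) + c(l(20))) + f)/(-3462184 + 3414020) = (((-573892 + (-812998/338620 + 429173/(-86052))) + 808*20) - 40614)/(-3462184 + 3414020) = (((-573892 + (-812998*1/338620 + 429173*(-1/86052))) + 16160) - 40614)/(-48164) = (((-573892 + (-406499/169310 - 429173/86052)) + 16160) - 40614)*(-1/48164) = (((-573892 - 53821666289/7284732060) + 16160) - 40614)*(-1/48164) = ((-4180703273043809/7284732060 + 16160) - 40614)*(-1/48164) = (-4062982002954209/7284732060 - 40614)*(-1/48164) = -4358844110839049/7284732060*(-1/48164) = 4358844110839049/350861834937840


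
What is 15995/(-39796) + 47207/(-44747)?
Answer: -2594378037/1780751612 ≈ -1.4569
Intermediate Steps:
15995/(-39796) + 47207/(-44747) = 15995*(-1/39796) + 47207*(-1/44747) = -15995/39796 - 47207/44747 = -2594378037/1780751612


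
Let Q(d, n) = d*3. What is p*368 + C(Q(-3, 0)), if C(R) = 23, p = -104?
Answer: -38249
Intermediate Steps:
Q(d, n) = 3*d
p*368 + C(Q(-3, 0)) = -104*368 + 23 = -38272 + 23 = -38249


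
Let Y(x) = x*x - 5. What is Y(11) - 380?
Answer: -264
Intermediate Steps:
Y(x) = -5 + x² (Y(x) = x² - 5 = -5 + x²)
Y(11) - 380 = (-5 + 11²) - 380 = (-5 + 121) - 380 = 116 - 380 = -264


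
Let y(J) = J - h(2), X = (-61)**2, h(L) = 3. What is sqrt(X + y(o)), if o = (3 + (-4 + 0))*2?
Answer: 2*sqrt(929) ≈ 60.959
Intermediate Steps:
o = -2 (o = (3 - 4)*2 = -1*2 = -2)
X = 3721
y(J) = -3 + J (y(J) = J - 1*3 = J - 3 = -3 + J)
sqrt(X + y(o)) = sqrt(3721 + (-3 - 2)) = sqrt(3721 - 5) = sqrt(3716) = 2*sqrt(929)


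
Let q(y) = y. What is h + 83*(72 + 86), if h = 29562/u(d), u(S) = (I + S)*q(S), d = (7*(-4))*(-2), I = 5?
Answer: 22413493/1708 ≈ 13123.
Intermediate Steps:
d = 56 (d = -28*(-2) = 56)
u(S) = S*(5 + S) (u(S) = (5 + S)*S = S*(5 + S))
h = 14781/1708 (h = 29562/((56*(5 + 56))) = 29562/((56*61)) = 29562/3416 = 29562*(1/3416) = 14781/1708 ≈ 8.6540)
h + 83*(72 + 86) = 14781/1708 + 83*(72 + 86) = 14781/1708 + 83*158 = 14781/1708 + 13114 = 22413493/1708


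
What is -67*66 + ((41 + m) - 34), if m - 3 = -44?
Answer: -4456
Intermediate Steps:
m = -41 (m = 3 - 44 = -41)
-67*66 + ((41 + m) - 34) = -67*66 + ((41 - 41) - 34) = -4422 + (0 - 34) = -4422 - 34 = -4456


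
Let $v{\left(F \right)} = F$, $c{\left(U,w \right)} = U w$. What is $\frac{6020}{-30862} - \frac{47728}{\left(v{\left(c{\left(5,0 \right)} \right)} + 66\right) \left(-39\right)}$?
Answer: $\frac{28028578}{1527669} \approx 18.347$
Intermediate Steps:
$\frac{6020}{-30862} - \frac{47728}{\left(v{\left(c{\left(5,0 \right)} \right)} + 66\right) \left(-39\right)} = \frac{6020}{-30862} - \frac{47728}{\left(5 \cdot 0 + 66\right) \left(-39\right)} = 6020 \left(- \frac{1}{30862}\right) - \frac{47728}{\left(0 + 66\right) \left(-39\right)} = - \frac{3010}{15431} - \frac{47728}{66 \left(-39\right)} = - \frac{3010}{15431} - \frac{47728}{-2574} = - \frac{3010}{15431} - - \frac{23864}{1287} = - \frac{3010}{15431} + \frac{23864}{1287} = \frac{28028578}{1527669}$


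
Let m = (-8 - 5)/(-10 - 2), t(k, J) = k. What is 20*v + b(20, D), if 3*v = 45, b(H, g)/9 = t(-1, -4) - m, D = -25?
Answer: 1125/4 ≈ 281.25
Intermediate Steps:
m = 13/12 (m = -13/(-12) = -13*(-1/12) = 13/12 ≈ 1.0833)
b(H, g) = -75/4 (b(H, g) = 9*(-1 - 1*13/12) = 9*(-1 - 13/12) = 9*(-25/12) = -75/4)
v = 15 (v = (⅓)*45 = 15)
20*v + b(20, D) = 20*15 - 75/4 = 300 - 75/4 = 1125/4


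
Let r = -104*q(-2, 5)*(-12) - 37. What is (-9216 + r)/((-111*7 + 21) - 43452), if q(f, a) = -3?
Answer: 12997/44208 ≈ 0.29400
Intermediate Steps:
r = -3781 (r = -(-312)*(-12) - 37 = -104*36 - 37 = -3744 - 37 = -3781)
(-9216 + r)/((-111*7 + 21) - 43452) = (-9216 - 3781)/((-111*7 + 21) - 43452) = -12997/((-777 + 21) - 43452) = -12997/(-756 - 43452) = -12997/(-44208) = -12997*(-1/44208) = 12997/44208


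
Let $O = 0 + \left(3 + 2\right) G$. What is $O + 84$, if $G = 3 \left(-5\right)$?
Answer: $9$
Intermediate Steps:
$G = -15$
$O = -75$ ($O = 0 + \left(3 + 2\right) \left(-15\right) = 0 + 5 \left(-15\right) = 0 - 75 = -75$)
$O + 84 = -75 + 84 = 9$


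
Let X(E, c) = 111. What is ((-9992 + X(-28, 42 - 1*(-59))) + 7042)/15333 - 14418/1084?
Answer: -112074335/8310486 ≈ -13.486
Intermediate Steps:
((-9992 + X(-28, 42 - 1*(-59))) + 7042)/15333 - 14418/1084 = ((-9992 + 111) + 7042)/15333 - 14418/1084 = (-9881 + 7042)*(1/15333) - 14418*1/1084 = -2839*1/15333 - 7209/542 = -2839/15333 - 7209/542 = -112074335/8310486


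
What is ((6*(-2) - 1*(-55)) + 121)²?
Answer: 26896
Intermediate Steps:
((6*(-2) - 1*(-55)) + 121)² = ((-12 + 55) + 121)² = (43 + 121)² = 164² = 26896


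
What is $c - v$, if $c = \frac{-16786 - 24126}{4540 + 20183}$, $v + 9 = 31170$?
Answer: $- \frac{770434315}{24723} \approx -31163.0$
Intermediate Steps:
$v = 31161$ ($v = -9 + 31170 = 31161$)
$c = - \frac{40912}{24723} \approx -1.6548$
$c - v = - \frac{40912}{24723} - 31161 = - \frac{770434315}{24723}$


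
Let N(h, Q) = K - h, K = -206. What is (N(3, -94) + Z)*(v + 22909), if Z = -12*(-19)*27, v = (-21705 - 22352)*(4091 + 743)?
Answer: -1266405496663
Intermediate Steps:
N(h, Q) = -206 - h
v = -212971538 (v = -44057*4834 = -212971538)
Z = 6156 (Z = 228*27 = 6156)
(N(3, -94) + Z)*(v + 22909) = ((-206 - 1*3) + 6156)*(-212971538 + 22909) = ((-206 - 3) + 6156)*(-212948629) = (-209 + 6156)*(-212948629) = 5947*(-212948629) = -1266405496663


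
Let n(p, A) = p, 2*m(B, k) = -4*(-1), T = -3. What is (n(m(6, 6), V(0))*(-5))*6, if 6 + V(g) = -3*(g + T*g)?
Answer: -60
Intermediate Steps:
m(B, k) = 2 (m(B, k) = (-4*(-1))/2 = (½)*4 = 2)
V(g) = -6 + 6*g (V(g) = -6 - 3*(g - 3*g) = -6 - (-6)*g = -6 + 6*g)
(n(m(6, 6), V(0))*(-5))*6 = (2*(-5))*6 = -10*6 = -60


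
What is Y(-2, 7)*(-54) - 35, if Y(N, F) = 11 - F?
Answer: -251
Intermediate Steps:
Y(-2, 7)*(-54) - 35 = (11 - 1*7)*(-54) - 35 = (11 - 7)*(-54) - 35 = 4*(-54) - 35 = -216 - 35 = -251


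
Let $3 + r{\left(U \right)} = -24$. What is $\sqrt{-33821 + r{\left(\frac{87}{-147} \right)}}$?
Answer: $2 i \sqrt{8462} \approx 183.98 i$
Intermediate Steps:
$r{\left(U \right)} = -27$ ($r{\left(U \right)} = -3 - 24 = -27$)
$\sqrt{-33821 + r{\left(\frac{87}{-147} \right)}} = \sqrt{-33821 - 27} = \sqrt{-33848} = 2 i \sqrt{8462}$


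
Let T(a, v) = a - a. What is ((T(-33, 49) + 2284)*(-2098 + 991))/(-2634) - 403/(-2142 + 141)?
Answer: 843394315/878439 ≈ 960.11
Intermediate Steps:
T(a, v) = 0
((T(-33, 49) + 2284)*(-2098 + 991))/(-2634) - 403/(-2142 + 141) = ((0 + 2284)*(-2098 + 991))/(-2634) - 403/(-2142 + 141) = (2284*(-1107))*(-1/2634) - 403/(-2001) = -2528388*(-1/2634) - 403*(-1/2001) = 421398/439 + 403/2001 = 843394315/878439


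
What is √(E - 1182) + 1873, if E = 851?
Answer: 1873 + I*√331 ≈ 1873.0 + 18.193*I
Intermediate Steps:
√(E - 1182) + 1873 = √(851 - 1182) + 1873 = √(-331) + 1873 = I*√331 + 1873 = 1873 + I*√331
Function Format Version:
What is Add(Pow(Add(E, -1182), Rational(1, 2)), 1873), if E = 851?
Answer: Add(1873, Mul(I, Pow(331, Rational(1, 2)))) ≈ Add(1873.0, Mul(18.193, I))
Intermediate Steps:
Add(Pow(Add(E, -1182), Rational(1, 2)), 1873) = Add(Pow(Add(851, -1182), Rational(1, 2)), 1873) = Add(Pow(-331, Rational(1, 2)), 1873) = Add(Mul(I, Pow(331, Rational(1, 2))), 1873) = Add(1873, Mul(I, Pow(331, Rational(1, 2))))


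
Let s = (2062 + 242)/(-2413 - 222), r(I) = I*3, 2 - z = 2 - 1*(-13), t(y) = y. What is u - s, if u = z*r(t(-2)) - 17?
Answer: 163039/2635 ≈ 61.874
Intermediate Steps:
z = -13 (z = 2 - (2 - 1*(-13)) = 2 - (2 + 13) = 2 - 1*15 = 2 - 15 = -13)
r(I) = 3*I
u = 61 (u = -39*(-2) - 17 = -13*(-6) - 17 = 78 - 17 = 61)
s = -2304/2635 (s = 2304/(-2635) = 2304*(-1/2635) = -2304/2635 ≈ -0.87438)
u - s = 61 - 1*(-2304/2635) = 61 + 2304/2635 = 163039/2635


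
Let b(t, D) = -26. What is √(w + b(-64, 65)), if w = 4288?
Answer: √4262 ≈ 65.284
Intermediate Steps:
√(w + b(-64, 65)) = √(4288 - 26) = √4262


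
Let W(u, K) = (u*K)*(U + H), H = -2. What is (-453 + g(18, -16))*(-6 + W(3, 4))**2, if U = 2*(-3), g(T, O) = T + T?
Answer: -4338468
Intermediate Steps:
g(T, O) = 2*T
U = -6
W(u, K) = -8*K*u (W(u, K) = (u*K)*(-6 - 2) = (K*u)*(-8) = -8*K*u)
(-453 + g(18, -16))*(-6 + W(3, 4))**2 = (-453 + 2*18)*(-6 - 8*4*3)**2 = (-453 + 36)*(-6 - 96)**2 = -417*(-102)**2 = -417*10404 = -4338468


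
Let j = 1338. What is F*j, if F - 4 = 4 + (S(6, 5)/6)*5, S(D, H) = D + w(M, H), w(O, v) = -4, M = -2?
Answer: 12934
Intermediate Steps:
S(D, H) = -4 + D (S(D, H) = D - 4 = -4 + D)
F = 29/3 (F = 4 + (4 + ((-4 + 6)/6)*5) = 4 + (4 + (2*(1/6))*5) = 4 + (4 + (1/3)*5) = 4 + (4 + 5/3) = 4 + 17/3 = 29/3 ≈ 9.6667)
F*j = (29/3)*1338 = 12934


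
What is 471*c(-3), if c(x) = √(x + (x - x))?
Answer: 471*I*√3 ≈ 815.8*I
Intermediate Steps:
c(x) = √x (c(x) = √(x + 0) = √x)
471*c(-3) = 471*√(-3) = 471*(I*√3) = 471*I*√3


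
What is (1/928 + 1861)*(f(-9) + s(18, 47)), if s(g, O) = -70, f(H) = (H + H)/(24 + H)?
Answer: -153703801/1160 ≈ -1.3250e+5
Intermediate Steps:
f(H) = 2*H/(24 + H) (f(H) = (2*H)/(24 + H) = 2*H/(24 + H))
(1/928 + 1861)*(f(-9) + s(18, 47)) = (1/928 + 1861)*(2*(-9)/(24 - 9) - 70) = (1/928 + 1861)*(2*(-9)/15 - 70) = 1727009*(2*(-9)*(1/15) - 70)/928 = 1727009*(-6/5 - 70)/928 = (1727009/928)*(-356/5) = -153703801/1160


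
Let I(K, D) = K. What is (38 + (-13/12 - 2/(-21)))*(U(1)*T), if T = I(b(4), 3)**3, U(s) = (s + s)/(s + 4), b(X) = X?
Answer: 99488/105 ≈ 947.50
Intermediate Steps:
U(s) = 2*s/(4 + s) (U(s) = (2*s)/(4 + s) = 2*s/(4 + s))
T = 64 (T = 4**3 = 64)
(38 + (-13/12 - 2/(-21)))*(U(1)*T) = (38 + (-13/12 - 2/(-21)))*((2*1/(4 + 1))*64) = (38 + (-13*1/12 - 2*(-1/21)))*((2*1/5)*64) = (38 + (-13/12 + 2/21))*((2*1*(1/5))*64) = (38 - 83/84)*((2/5)*64) = (3109/84)*(128/5) = 99488/105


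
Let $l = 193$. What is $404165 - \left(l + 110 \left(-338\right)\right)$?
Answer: $441152$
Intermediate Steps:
$404165 - \left(l + 110 \left(-338\right)\right) = 404165 - \left(193 + 110 \left(-338\right)\right) = 404165 - \left(193 - 37180\right) = 404165 - -36987 = 404165 + 36987 = 441152$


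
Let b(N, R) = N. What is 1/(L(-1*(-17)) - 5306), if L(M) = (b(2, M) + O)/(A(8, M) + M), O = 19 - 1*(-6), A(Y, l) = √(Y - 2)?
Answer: -1501139/7962608809 + 27*√6/7962608809 ≈ -0.00018852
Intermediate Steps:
A(Y, l) = √(-2 + Y)
O = 25 (O = 19 + 6 = 25)
L(M) = 27/(M + √6) (L(M) = (2 + 25)/(√(-2 + 8) + M) = 27/(√6 + M) = 27/(M + √6))
1/(L(-1*(-17)) - 5306) = 1/(27/(-1*(-17) + √6) - 5306) = 1/(27/(17 + √6) - 5306) = 1/(-5306 + 27/(17 + √6))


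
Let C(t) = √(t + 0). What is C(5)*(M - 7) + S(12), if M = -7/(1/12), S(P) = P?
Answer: 12 - 91*√5 ≈ -191.48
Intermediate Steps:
C(t) = √t
M = -84 (M = -7/(1*(1/12)) = -7/1/12 = -7*12 = -84)
C(5)*(M - 7) + S(12) = √5*(-84 - 7) + 12 = √5*(-91) + 12 = -91*√5 + 12 = 12 - 91*√5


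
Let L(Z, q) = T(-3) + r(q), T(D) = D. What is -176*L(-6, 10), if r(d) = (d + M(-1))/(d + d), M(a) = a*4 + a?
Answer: 484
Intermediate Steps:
M(a) = 5*a (M(a) = 4*a + a = 5*a)
r(d) = (-5 + d)/(2*d) (r(d) = (d + 5*(-1))/(d + d) = (d - 5)/((2*d)) = (-5 + d)*(1/(2*d)) = (-5 + d)/(2*d))
L(Z, q) = -3 + (-5 + q)/(2*q)
-176*L(-6, 10) = -440*(-1 - 1*10)/10 = -440*(-1 - 10)/10 = -440*(-11)/10 = -176*(-11/4) = 484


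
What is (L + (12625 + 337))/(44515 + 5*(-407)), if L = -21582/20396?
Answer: 26435137/86642208 ≈ 0.30511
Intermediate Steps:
L = -10791/10198 (L = -21582*1/20396 = -10791/10198 ≈ -1.0581)
(L + (12625 + 337))/(44515 + 5*(-407)) = (-10791/10198 + (12625 + 337))/(44515 + 5*(-407)) = (-10791/10198 + 12962)/(44515 - 2035) = (132175685/10198)/42480 = (132175685/10198)*(1/42480) = 26435137/86642208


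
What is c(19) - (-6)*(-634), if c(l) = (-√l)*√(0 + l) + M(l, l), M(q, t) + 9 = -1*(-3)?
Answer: -3829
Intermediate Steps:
M(q, t) = -6 (M(q, t) = -9 - 1*(-3) = -9 + 3 = -6)
c(l) = -6 - l (c(l) = (-√l)*√(0 + l) - 6 = (-√l)*√l - 6 = -l - 6 = -6 - l)
c(19) - (-6)*(-634) = (-6 - 1*19) - (-6)*(-634) = (-6 - 19) - 1*3804 = -25 - 3804 = -3829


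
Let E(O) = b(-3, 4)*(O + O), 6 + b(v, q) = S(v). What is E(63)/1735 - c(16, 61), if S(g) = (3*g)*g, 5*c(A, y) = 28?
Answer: -1414/347 ≈ -4.0749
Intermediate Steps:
c(A, y) = 28/5 (c(A, y) = (⅕)*28 = 28/5)
S(g) = 3*g²
b(v, q) = -6 + 3*v²
E(O) = 42*O (E(O) = (-6 + 3*(-3)²)*(O + O) = (-6 + 3*9)*(2*O) = (-6 + 27)*(2*O) = 21*(2*O) = 42*O)
E(63)/1735 - c(16, 61) = (42*63)/1735 - 1*28/5 = 2646*(1/1735) - 28/5 = 2646/1735 - 28/5 = -1414/347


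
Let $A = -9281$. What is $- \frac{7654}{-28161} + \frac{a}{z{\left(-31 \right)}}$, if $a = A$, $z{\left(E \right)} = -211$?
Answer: $\frac{262977235}{5941971} \approx 44.258$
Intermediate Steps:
$a = -9281$
$- \frac{7654}{-28161} + \frac{a}{z{\left(-31 \right)}} = - \frac{7654}{-28161} - \frac{9281}{-211} = \left(-7654\right) \left(- \frac{1}{28161}\right) - - \frac{9281}{211} = \frac{7654}{28161} + \frac{9281}{211} = \frac{262977235}{5941971}$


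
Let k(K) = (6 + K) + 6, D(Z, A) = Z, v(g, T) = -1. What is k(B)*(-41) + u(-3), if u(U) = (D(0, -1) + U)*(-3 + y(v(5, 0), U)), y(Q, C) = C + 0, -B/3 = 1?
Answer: -351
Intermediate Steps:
B = -3 (B = -3*1 = -3)
y(Q, C) = C
k(K) = 12 + K
u(U) = U*(-3 + U) (u(U) = (0 + U)*(-3 + U) = U*(-3 + U))
k(B)*(-41) + u(-3) = (12 - 3)*(-41) - 3*(-3 - 3) = 9*(-41) - 3*(-6) = -369 + 18 = -351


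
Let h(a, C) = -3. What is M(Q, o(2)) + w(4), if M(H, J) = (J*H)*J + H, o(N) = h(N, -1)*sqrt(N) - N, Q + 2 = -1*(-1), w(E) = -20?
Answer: -43 - 12*sqrt(2) ≈ -59.971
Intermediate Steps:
Q = -1 (Q = -2 - 1*(-1) = -2 + 1 = -1)
o(N) = -N - 3*sqrt(N) (o(N) = -3*sqrt(N) - N = -N - 3*sqrt(N))
M(H, J) = H + H*J**2 (M(H, J) = (H*J)*J + H = H*J**2 + H = H + H*J**2)
M(Q, o(2)) + w(4) = -(1 + (-1*2 - 3*sqrt(2))**2) - 20 = -(1 + (-2 - 3*sqrt(2))**2) - 20 = (-1 - (-2 - 3*sqrt(2))**2) - 20 = -21 - (-2 - 3*sqrt(2))**2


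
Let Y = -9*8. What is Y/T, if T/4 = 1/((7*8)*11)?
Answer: -11088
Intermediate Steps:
Y = -72
T = 1/154 (T = 4/(((7*8)*11)) = 4/((56*11)) = 4/616 = 4*(1/616) = 1/154 ≈ 0.0064935)
Y/T = -72/1/154 = -72*154 = -11088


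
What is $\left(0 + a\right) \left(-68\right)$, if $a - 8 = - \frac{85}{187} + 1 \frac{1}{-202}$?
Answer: $- \frac{569670}{1111} \approx -512.75$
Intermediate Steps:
$a = \frac{16755}{2222}$ ($a = 8 + \left(- \frac{85}{187} + 1 \frac{1}{-202}\right) = 8 + \left(\left(-85\right) \frac{1}{187} + 1 \left(- \frac{1}{202}\right)\right) = 8 - \frac{1021}{2222} = \frac{16755}{2222} \approx 7.5405$)
$\left(0 + a\right) \left(-68\right) = \left(0 + \frac{16755}{2222}\right) \left(-68\right) = \frac{16755}{2222} \left(-68\right) = - \frac{569670}{1111}$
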